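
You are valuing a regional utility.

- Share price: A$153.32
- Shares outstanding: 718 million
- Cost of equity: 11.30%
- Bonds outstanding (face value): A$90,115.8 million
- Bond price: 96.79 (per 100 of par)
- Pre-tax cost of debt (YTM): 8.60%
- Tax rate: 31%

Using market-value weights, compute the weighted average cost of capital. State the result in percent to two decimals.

8.93%

Market value of equity E = 153.32 × 718m = 110083.76m. Market value of debt D = 90115.8m × 96.79/100 = 87223.08282m.
Total capital V = 110083.76 + 87223.08282 = 197306.84282.
Equity: weight = 110083.76/197306.84282 = 0.5579; cost = 11.3%.
Bonds outstanding: weight = 87223.08282/197306.84282 = 0.4421; after-tax cost = 8.6% × (1 − 31%) = 5.9340%.
WACC = 0.5579 × 11.3000% + 0.4421 × 5.9340% = 8.9279%.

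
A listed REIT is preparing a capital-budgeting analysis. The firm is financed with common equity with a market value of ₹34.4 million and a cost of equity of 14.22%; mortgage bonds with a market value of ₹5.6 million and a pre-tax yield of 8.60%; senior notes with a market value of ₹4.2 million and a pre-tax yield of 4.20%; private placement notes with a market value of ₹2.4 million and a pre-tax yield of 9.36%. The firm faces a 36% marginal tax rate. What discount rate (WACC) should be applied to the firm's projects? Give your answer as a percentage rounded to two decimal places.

11.71%

Total capital V = 34.4 + 5.6 + 4.2 + 2.4 = 46.6.
Equity: weight = 34.4/46.6 = 0.7382; cost = 14.22%.
Mortgage bonds: weight = 5.6/46.6 = 0.1202; after-tax cost = 8.6% × (1 − 36%) = 5.5040%.
Senior notes: weight = 4.2/46.6 = 0.0901; after-tax cost = 4.2% × (1 − 36%) = 2.6880%.
Private placement notes: weight = 2.4/46.6 = 0.0515; after-tax cost = 9.36% × (1 − 36%) = 5.9904%.
WACC = 0.7382 × 14.2200% + 0.1202 × 5.5040% + 0.0901 × 2.6880% + 0.0515 × 5.9904% = 11.7094%.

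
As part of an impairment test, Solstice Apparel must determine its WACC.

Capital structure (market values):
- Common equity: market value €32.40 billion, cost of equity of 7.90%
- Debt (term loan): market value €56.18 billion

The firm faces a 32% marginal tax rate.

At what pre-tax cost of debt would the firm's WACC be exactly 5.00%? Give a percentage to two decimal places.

Total capital V = 32.4 + 56.18 = 88.58.
Equity weight = 32.4/88.58 = 0.3658.
Term loan weight = 56.18/88.58 = 0.6342.
Equity contribution = 0.3658 × 7.9% = 2.8896%.
Remaining for debt = 5.0% − 2.8896% = 2.1104%.
Rd × (1 − 32%) × 0.6342 = 2.1104%  ⇒  Rd = 4.8934%.

4.89%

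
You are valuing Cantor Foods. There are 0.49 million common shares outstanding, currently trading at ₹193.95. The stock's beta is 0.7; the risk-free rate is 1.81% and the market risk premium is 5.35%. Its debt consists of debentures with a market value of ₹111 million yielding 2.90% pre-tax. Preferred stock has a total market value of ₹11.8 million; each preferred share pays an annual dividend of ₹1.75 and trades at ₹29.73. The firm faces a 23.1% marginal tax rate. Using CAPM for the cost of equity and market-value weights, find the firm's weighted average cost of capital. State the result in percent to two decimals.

Cost of equity via CAPM: Re = 1.81% + 0.7 × 5.35% = 5.5550%.
Cost of preferred: Rp = 1.75 / 29.73 = 5.8863%.
Market value of equity E = 193.95 × 0.49m = 95.0355m.
Total capital V = 95.0355 + 11.8 + 111 = 217.8355.
Equity: weight = 95.0355/217.8355 = 0.4363; cost = 5.555%.
Preferred: weight = 11.8/217.8355 = 0.0542; cost = 5.8863%.
Debentures: weight = 111/217.8355 = 0.5096; after-tax cost = 2.9% × (1 − 23.1%) = 2.2301%.
WACC = 0.4363 × 5.5550% + 0.0542 × 5.8863% + 0.5096 × 2.2301% = 3.8787%.

3.88%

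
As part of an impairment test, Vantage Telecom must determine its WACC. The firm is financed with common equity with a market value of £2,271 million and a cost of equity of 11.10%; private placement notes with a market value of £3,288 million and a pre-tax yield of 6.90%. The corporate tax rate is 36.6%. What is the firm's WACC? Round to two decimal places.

Total capital V = 2271 + 3288 = 5559.
Equity: weight = 2271/5559 = 0.4085; cost = 11.1%.
Private placement notes: weight = 3288/5559 = 0.5915; after-tax cost = 6.9% × (1 − 36.6%) = 4.3746%.
WACC = 0.4085 × 11.1000% + 0.5915 × 4.3746% = 7.1221%.

7.12%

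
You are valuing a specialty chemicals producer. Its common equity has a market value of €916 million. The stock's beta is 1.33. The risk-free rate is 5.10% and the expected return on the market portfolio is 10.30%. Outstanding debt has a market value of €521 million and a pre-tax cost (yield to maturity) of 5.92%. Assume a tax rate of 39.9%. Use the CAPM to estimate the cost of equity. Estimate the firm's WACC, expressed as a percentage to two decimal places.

Market risk premium = 10.3% − 5.1% = 5.2%.
Cost of equity via CAPM: Re = 5.1% + 1.33 × 5.2% = 12.0160%.
Total capital V = 916 + 521 = 1437.
Equity: weight = 916/1437 = 0.6374; cost = 12.016%.
Debt: weight = 521/1437 = 0.3626; after-tax cost = 5.92% × (1 − 39.9%) = 3.5579%.
WACC = 0.6374 × 12.0160% + 0.3626 × 3.5579% = 8.9494%.

8.95%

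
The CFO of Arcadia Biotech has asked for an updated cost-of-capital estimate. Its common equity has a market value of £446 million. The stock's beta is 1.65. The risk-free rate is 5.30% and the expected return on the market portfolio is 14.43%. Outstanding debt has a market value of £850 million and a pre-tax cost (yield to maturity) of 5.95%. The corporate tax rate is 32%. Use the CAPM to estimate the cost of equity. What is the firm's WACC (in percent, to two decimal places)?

Market risk premium = 14.43% − 5.3% = 9.13%.
Cost of equity via CAPM: Re = 5.3% + 1.65 × 9.13% = 20.3645%.
Total capital V = 446 + 850 = 1296.
Equity: weight = 446/1296 = 0.3441; cost = 20.3645%.
Debt: weight = 850/1296 = 0.6559; after-tax cost = 5.95% × (1 − 32%) = 4.0460%.
WACC = 0.3441 × 20.3645% + 0.6559 × 4.0460% = 9.6618%.

9.66%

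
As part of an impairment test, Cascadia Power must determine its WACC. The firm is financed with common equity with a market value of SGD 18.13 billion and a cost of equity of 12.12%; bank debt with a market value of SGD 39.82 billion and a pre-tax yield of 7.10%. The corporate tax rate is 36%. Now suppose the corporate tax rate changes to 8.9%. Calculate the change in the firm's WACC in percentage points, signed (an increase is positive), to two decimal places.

Current WACC:
Total capital V = 18.13 + 39.82 = 57.95.
Equity: weight = 18.13/57.95 = 0.3129; cost = 12.12%.
Bank debt: weight = 39.82/57.95 = 0.6871; after-tax cost = 7.1% × (1 − 36%) = 4.5440%.
WACC = 0.3129 × 12.1200% + 0.6871 × 4.5440% = 6.9142%.
After the change:
Total capital V = 18.13 + 39.82 = 57.95.
Equity: weight = 18.13/57.95 = 0.3129; cost = 12.12%.
Bank debt: weight = 39.82/57.95 = 0.6871; after-tax cost = 7.1% × (1 − 8.9%) = 6.4681%.
WACC = 0.3129 × 12.1200% + 0.6871 × 6.4681% = 8.2363%.
Change in WACC = 8.2363% − 6.9142% = 1.3221 pp.

+1.32 pp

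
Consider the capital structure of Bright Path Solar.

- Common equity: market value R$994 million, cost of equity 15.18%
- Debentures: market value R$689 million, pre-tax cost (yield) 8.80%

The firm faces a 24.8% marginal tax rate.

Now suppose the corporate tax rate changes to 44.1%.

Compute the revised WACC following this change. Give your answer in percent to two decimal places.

After the change:
Total capital V = 994 + 689 = 1683.
Equity: weight = 994/1683 = 0.5906; cost = 15.18%.
Debentures: weight = 689/1683 = 0.4094; after-tax cost = 8.8% × (1 − 44.1%) = 4.9192%.
WACC = 0.5906 × 15.1800% + 0.4094 × 4.9192% = 10.9794%.

10.98%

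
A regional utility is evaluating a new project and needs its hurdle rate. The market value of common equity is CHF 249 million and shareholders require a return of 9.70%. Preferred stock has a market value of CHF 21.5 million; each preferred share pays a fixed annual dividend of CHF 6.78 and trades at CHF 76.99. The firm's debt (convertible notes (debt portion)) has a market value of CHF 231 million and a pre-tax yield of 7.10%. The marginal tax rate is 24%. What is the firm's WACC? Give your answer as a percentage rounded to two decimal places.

7.68%

Cost of preferred: Rp = 6.78 / 76.99 = 8.8063%.
Total capital V = 249 + 21.5 + 231 = 501.5.
Equity: weight = 249/501.5 = 0.4965; cost = 9.7%.
Preferred: weight = 21.5/501.5 = 0.0429; cost = 8.8063%.
Convertible notes (debt portion): weight = 231/501.5 = 0.4606; after-tax cost = 7.1% × (1 − 24%) = 5.3960%.
WACC = 0.4965 × 9.7000% + 0.0429 × 8.8063% + 0.4606 × 5.3960% = 7.6792%.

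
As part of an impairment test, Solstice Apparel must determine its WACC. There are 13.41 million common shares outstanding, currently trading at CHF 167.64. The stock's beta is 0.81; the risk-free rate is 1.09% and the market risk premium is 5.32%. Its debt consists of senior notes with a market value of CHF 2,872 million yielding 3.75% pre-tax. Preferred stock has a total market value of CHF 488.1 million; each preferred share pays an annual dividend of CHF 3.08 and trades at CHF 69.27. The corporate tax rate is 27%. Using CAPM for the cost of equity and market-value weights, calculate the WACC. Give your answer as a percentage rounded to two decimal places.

3.95%

Cost of equity via CAPM: Re = 1.09% + 0.81 × 5.32% = 5.3992%.
Cost of preferred: Rp = 3.08 / 69.27 = 4.4464%.
Market value of equity E = 167.64 × 13.41m = 2248.0524m.
Total capital V = 2248.0524 + 488.1 + 2872 = 5608.1524.
Equity: weight = 2248.0524/5608.1524 = 0.4009; cost = 5.3992%.
Preferred: weight = 488.1/5608.1524 = 0.0870; cost = 4.4464%.
Senior notes: weight = 2872/5608.1524 = 0.5121; after-tax cost = 3.75% × (1 − 27%) = 2.7375%.
WACC = 0.4009 × 5.3992% + 0.0870 × 4.4464% + 0.5121 × 2.7375% = 3.9532%.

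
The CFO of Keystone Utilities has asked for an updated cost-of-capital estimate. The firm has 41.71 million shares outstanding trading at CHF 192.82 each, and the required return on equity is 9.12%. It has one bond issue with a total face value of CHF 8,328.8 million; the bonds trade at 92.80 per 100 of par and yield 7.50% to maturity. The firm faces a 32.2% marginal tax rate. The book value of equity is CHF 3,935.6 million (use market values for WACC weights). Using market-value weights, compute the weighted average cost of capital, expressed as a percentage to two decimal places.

Market value of equity E = 192.82 × 41.71m = 8042.5222m. Market value of debt D = 8328.8m × 92.8/100 = 7729.1264m.
Total capital V = 8042.5222 + 7729.1264 = 15771.6486.
Equity: weight = 8042.5222/15771.6486 = 0.5099; cost = 9.12%.
Bonds outstanding: weight = 7729.1264/15771.6486 = 0.4901; after-tax cost = 7.5% × (1 − 32.2%) = 5.0850%.
WACC = 0.5099 × 9.1200% + 0.4901 × 5.0850% = 7.1426%.

7.14%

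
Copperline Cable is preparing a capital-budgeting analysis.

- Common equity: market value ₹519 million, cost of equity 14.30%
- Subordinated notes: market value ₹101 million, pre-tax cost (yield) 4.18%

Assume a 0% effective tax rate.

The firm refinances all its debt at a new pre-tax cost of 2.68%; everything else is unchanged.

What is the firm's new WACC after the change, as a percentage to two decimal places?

After the change:
Total capital V = 519 + 101 = 620.
Equity: weight = 519/620 = 0.8371; cost = 14.3%.
Subordinated notes: weight = 101/620 = 0.1629; after-tax cost = 2.68% × (1 − 0%) = 2.6800%.
WACC = 0.8371 × 14.3000% + 0.1629 × 2.6800% = 12.4071%.

12.41%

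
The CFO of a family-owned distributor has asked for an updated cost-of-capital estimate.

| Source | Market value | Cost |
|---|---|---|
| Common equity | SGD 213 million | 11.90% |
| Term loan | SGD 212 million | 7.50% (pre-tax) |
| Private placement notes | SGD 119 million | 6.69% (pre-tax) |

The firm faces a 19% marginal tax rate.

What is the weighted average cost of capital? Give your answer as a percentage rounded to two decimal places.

Total capital V = 213 + 212 + 119 = 544.
Equity: weight = 213/544 = 0.3915; cost = 11.9%.
Term loan: weight = 212/544 = 0.3897; after-tax cost = 7.5% × (1 − 19%) = 6.0750%.
Private placement notes: weight = 119/544 = 0.2188; after-tax cost = 6.69% × (1 − 19%) = 5.4189%.
WACC = 0.3915 × 11.9000% + 0.3897 × 6.0750% + 0.2188 × 5.4189% = 8.2122%.

8.21%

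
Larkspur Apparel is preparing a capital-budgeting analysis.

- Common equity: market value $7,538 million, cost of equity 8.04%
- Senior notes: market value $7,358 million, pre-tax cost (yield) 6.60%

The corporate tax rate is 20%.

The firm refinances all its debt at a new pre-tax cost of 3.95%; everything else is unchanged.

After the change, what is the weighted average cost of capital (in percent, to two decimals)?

5.63%

After the change:
Total capital V = 7538 + 7358 = 14896.
Equity: weight = 7538/14896 = 0.5060; cost = 8.04%.
Senior notes: weight = 7358/14896 = 0.4940; after-tax cost = 3.95% × (1 − 20%) = 3.1600%.
WACC = 0.5060 × 8.0400% + 0.4940 × 3.1600% = 5.6295%.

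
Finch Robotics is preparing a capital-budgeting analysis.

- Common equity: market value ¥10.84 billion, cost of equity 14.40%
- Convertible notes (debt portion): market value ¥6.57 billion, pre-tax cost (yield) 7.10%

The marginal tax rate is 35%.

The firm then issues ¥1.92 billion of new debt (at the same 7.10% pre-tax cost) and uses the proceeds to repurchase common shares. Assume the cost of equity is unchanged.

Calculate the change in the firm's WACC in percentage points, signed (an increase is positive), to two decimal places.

-1.08 pp

Current WACC:
Total capital V = 10.84 + 6.57 = 17.41.
Equity: weight = 10.84/17.41 = 0.6226; cost = 14.4%.
Convertible notes (debt portion): weight = 6.57/17.41 = 0.3774; after-tax cost = 7.1% × (1 − 35%) = 4.6150%.
WACC = 0.6226 × 14.4000% + 0.3774 × 4.6150% = 10.7074%.
After the change:
Total capital V = 8.92 + 8.49 = 17.41.
Equity: weight = 8.92/17.41 = 0.5123; cost = 14.4%.
Convertible notes (debt portion): weight = 8.49/17.41 = 0.4877; after-tax cost = 7.1% × (1 − 35%) = 4.6150%.
WACC = 0.5123 × 14.4000% + 0.4877 × 4.6150% = 9.6283%.
Change in WACC = 9.6283% − 10.7074% = -1.0791 pp.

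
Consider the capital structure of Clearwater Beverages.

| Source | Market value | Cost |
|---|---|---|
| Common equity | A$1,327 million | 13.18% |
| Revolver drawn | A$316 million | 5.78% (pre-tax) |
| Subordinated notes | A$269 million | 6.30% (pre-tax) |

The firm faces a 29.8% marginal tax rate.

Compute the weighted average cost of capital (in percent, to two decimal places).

Total capital V = 1327 + 316 + 269 = 1912.
Equity: weight = 1327/1912 = 0.6940; cost = 13.18%.
Revolver drawn: weight = 316/1912 = 0.1653; after-tax cost = 5.78% × (1 − 29.8%) = 4.0576%.
Subordinated notes: weight = 269/1912 = 0.1407; after-tax cost = 6.3% × (1 − 29.8%) = 4.4226%.
WACC = 0.6940 × 13.1800% + 0.1653 × 4.0576% + 0.1407 × 4.4226% = 10.4402%.

10.44%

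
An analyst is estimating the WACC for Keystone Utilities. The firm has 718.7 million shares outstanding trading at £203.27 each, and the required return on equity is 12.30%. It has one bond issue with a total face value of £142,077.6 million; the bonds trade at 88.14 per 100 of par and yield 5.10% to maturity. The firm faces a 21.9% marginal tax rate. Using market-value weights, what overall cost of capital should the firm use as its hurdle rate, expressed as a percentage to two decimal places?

Market value of equity E = 203.27 × 718.7m = 146090.149m. Market value of debt D = 142077.6m × 88.14/100 = 125227.19664m.
Total capital V = 146090.149 + 125227.19664 = 271317.34564.
Equity: weight = 146090.149/271317.34564 = 0.5384; cost = 12.3%.
Bonds outstanding: weight = 125227.19664/271317.34564 = 0.4616; after-tax cost = 5.1% × (1 − 21.9%) = 3.9831%.
WACC = 0.5384 × 12.3000% + 0.4616 × 3.9831% = 8.4613%.

8.46%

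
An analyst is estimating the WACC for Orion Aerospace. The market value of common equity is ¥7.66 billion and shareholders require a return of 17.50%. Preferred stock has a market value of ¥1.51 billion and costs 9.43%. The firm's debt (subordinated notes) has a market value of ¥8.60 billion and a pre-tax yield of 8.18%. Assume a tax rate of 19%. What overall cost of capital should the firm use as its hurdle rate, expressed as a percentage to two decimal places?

Total capital V = 7.66 + 1.51 + 8.6 = 17.77.
Equity: weight = 7.66/17.77 = 0.4311; cost = 17.5%.
Preferred: weight = 1.51/17.77 = 0.0850; cost = 9.43%.
Subordinated notes: weight = 8.6/17.77 = 0.4840; after-tax cost = 8.18% × (1 − 19%) = 6.6258%.
WACC = 0.4311 × 17.5000% + 0.0850 × 9.4300% + 0.4840 × 6.6258% = 11.5516%.

11.55%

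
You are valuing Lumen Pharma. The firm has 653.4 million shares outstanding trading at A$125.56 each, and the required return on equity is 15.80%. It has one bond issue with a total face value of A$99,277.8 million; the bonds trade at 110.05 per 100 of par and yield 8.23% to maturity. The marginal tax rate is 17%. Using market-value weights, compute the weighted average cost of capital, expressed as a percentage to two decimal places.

Market value of equity E = 125.56 × 653.4m = 82040.904m. Market value of debt D = 99277.8m × 110.05/100 = 109255.2189m.
Total capital V = 82040.904 + 109255.2189 = 191296.1229.
Equity: weight = 82040.904/191296.1229 = 0.4289; cost = 15.8%.
Bonds outstanding: weight = 109255.2189/191296.1229 = 0.5711; after-tax cost = 8.23% × (1 − 17%) = 6.8309%.
WACC = 0.4289 × 15.8000% + 0.5711 × 6.8309% = 10.6775%.

10.68%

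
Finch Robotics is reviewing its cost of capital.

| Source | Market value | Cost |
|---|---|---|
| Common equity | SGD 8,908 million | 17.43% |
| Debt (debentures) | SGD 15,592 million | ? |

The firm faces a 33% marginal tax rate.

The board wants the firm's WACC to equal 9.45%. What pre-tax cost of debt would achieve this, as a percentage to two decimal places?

7.30%

Total capital V = 8908 + 15592 = 24500.
Equity weight = 8908/24500 = 0.3636.
Debentures weight = 15592/24500 = 0.6364.
Equity contribution = 0.3636 × 17.43% = 6.3374%.
Remaining for debt = 9.45% − 6.3374% = 3.1126%.
Rd × (1 − 33%) × 0.6364 = 3.1126%  ⇒  Rd = 7.2998%.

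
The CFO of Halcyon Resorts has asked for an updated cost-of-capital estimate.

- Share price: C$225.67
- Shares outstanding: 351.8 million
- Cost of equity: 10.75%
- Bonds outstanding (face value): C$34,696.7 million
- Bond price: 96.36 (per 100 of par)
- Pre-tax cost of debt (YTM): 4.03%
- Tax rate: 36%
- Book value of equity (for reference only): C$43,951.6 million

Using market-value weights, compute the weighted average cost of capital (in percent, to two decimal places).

Market value of equity E = 225.67 × 351.8m = 79390.706m. Market value of debt D = 34696.7m × 96.36/100 = 33433.74012m.
Total capital V = 79390.706 + 33433.74012 = 112824.44612.
Equity: weight = 79390.706/112824.44612 = 0.7037; cost = 10.75%.
Bonds outstanding: weight = 33433.74012/112824.44612 = 0.2963; after-tax cost = 4.03% × (1 − 36%) = 2.5792%.
WACC = 0.7037 × 10.7500% + 0.2963 × 2.5792% = 8.3287%.

8.33%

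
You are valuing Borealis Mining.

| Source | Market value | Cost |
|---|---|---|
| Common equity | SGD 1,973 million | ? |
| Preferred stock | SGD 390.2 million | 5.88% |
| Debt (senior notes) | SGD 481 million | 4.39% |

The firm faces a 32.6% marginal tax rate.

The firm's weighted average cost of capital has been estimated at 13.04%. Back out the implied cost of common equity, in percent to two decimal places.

Total capital V = 1973 + 390.2 + 481 = 2844.2.
Equity weight = 1973/2844.2 = 0.6937.
Preferred weight = 390.2/2844.2 = 0.1372.
Senior notes weight = 481/2844.2 = 0.1691.
Debt contribution = 0.1691 × 4.39% × (1 − 32.6%) = 0.5004%.
Preferred contribution = 0.1372 × 5.88% = 0.8067%.
Required equity contribution = 13.04% − 1.3071% = 11.7329%.
Re = 11.7329% / 0.6937 = 16.9137%.

16.91%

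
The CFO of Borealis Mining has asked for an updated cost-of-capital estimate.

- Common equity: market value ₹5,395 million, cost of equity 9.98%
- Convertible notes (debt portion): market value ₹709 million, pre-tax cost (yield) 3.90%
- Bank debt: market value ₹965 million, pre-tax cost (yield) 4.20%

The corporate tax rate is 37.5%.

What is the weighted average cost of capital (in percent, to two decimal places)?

8.22%

Total capital V = 5395 + 709 + 965 = 7069.
Equity: weight = 5395/7069 = 0.7632; cost = 9.98%.
Convertible notes (debt portion): weight = 709/7069 = 0.1003; after-tax cost = 3.9% × (1 − 37.5%) = 2.4375%.
Bank debt: weight = 965/7069 = 0.1365; after-tax cost = 4.2% × (1 − 37.5%) = 2.6250%.
WACC = 0.7632 × 9.9800% + 0.1003 × 2.4375% + 0.1365 × 2.6250% = 8.2195%.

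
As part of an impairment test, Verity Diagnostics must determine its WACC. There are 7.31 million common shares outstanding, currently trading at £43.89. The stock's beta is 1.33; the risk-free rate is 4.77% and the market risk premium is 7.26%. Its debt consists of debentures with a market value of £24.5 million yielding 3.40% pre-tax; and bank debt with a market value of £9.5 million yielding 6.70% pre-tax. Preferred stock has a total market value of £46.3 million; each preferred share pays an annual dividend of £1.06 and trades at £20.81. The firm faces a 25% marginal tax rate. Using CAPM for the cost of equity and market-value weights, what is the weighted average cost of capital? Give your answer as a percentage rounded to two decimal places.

12.40%

Cost of equity via CAPM: Re = 4.77% + 1.33 × 7.26% = 14.4258%.
Cost of preferred: Rp = 1.06 / 20.81 = 5.0937%.
Market value of equity E = 43.89 × 7.31m = 320.8359m.
Total capital V = 320.8359 + 46.3 + 24.5 + 9.5 = 401.1359.
Equity: weight = 320.8359/401.1359 = 0.7998; cost = 14.4258%.
Preferred: weight = 46.3/401.1359 = 0.1154; cost = 5.0937%.
Debentures: weight = 24.5/401.1359 = 0.0611; after-tax cost = 3.4% × (1 − 25%) = 2.5500%.
Bank debt: weight = 9.5/401.1359 = 0.0237; after-tax cost = 6.7% × (1 − 25%) = 5.0250%.
WACC = 0.7998 × 14.4258% + 0.1154 × 5.0937% + 0.0611 × 2.5500% + 0.0237 × 5.0250% = 12.4007%.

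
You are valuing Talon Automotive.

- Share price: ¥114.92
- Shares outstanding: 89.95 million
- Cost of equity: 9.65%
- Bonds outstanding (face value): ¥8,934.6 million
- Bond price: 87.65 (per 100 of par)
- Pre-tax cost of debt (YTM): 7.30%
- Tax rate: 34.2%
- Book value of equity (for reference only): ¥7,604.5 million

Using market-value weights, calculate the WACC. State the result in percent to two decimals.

7.56%

Market value of equity E = 114.92 × 89.95m = 10337.054m. Market value of debt D = 8934.6m × 87.65/100 = 7831.1769m.
Total capital V = 10337.054 + 7831.1769 = 18168.2309.
Equity: weight = 10337.054/18168.2309 = 0.5690; cost = 9.65%.
Bonds outstanding: weight = 7831.1769/18168.2309 = 0.4310; after-tax cost = 7.3% × (1 − 34.2%) = 4.8034%.
WACC = 0.5690 × 9.6500% + 0.4310 × 4.8034% = 7.5609%.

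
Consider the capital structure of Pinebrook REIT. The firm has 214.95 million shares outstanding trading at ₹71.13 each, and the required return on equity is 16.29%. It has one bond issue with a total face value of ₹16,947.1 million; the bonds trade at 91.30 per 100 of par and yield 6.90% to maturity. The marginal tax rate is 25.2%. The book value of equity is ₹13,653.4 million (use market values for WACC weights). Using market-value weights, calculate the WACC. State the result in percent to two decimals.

10.69%

Market value of equity E = 71.13 × 214.95m = 15289.3935m. Market value of debt D = 16947.1m × 91.3/100 = 15472.7023m.
Total capital V = 15289.3935 + 15472.7023 = 30762.0958.
Equity: weight = 15289.3935/30762.0958 = 0.4970; cost = 16.29%.
Bonds outstanding: weight = 15472.7023/30762.0958 = 0.5030; after-tax cost = 6.9% × (1 − 25.2%) = 5.1612%.
WACC = 0.4970 × 16.2900% + 0.5030 × 5.1612% = 10.6924%.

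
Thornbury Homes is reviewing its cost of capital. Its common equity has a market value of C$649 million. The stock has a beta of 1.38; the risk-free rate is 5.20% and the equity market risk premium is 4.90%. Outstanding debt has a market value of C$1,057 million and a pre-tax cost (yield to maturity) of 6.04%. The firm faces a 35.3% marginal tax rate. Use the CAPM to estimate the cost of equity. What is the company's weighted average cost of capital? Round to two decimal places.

Cost of equity via CAPM: Re = 5.2% + 1.38 × 4.9% = 11.9620%.
Total capital V = 649 + 1057 = 1706.
Equity: weight = 649/1706 = 0.3804; cost = 11.962%.
Debt: weight = 1057/1706 = 0.6196; after-tax cost = 6.04% × (1 − 35.3%) = 3.9079%.
WACC = 0.3804 × 11.9620% + 0.6196 × 3.9079% = 6.9718%.

6.97%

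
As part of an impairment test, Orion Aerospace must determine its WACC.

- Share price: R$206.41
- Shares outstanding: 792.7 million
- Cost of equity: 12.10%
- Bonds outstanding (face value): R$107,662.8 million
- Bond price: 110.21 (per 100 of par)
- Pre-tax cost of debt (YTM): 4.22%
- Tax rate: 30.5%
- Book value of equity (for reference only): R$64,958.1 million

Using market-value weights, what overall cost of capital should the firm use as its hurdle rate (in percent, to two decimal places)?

Market value of equity E = 206.41 × 792.7m = 163621.207m. Market value of debt D = 107662.8m × 110.21/100 = 118655.17188m.
Total capital V = 163621.207 + 118655.17188 = 282276.37888.
Equity: weight = 163621.207/282276.37888 = 0.5796; cost = 12.1%.
Bonds outstanding: weight = 118655.17188/282276.37888 = 0.4204; after-tax cost = 4.22% × (1 − 30.5%) = 2.9329%.
WACC = 0.5796 × 12.1000% + 0.4204 × 2.9329% = 8.2466%.

8.25%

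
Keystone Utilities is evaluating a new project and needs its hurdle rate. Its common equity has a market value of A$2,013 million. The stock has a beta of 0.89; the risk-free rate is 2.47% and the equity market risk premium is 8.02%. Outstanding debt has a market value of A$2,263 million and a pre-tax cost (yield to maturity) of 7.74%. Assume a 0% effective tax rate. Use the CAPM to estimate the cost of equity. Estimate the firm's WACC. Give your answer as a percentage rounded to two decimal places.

8.62%

Cost of equity via CAPM: Re = 2.47% + 0.89 × 8.02% = 9.6078%.
Total capital V = 2013 + 2263 = 4276.
Equity: weight = 2013/4276 = 0.4708; cost = 9.6078%.
Debt: weight = 2263/4276 = 0.5292; after-tax cost = 7.74% × (1 − 0%) = 7.7400%.
WACC = 0.4708 × 9.6078% + 0.5292 × 7.7400% = 8.6193%.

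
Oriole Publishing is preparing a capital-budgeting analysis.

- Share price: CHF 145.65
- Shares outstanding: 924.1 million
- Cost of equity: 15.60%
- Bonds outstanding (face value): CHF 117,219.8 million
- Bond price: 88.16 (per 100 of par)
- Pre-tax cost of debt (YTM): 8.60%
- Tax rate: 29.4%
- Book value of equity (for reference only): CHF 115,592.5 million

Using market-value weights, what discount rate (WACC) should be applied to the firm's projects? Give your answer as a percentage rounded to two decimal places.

Market value of equity E = 145.65 × 924.1m = 134595.165m. Market value of debt D = 117219.8m × 88.16/100 = 103340.97568m.
Total capital V = 134595.165 + 103340.97568 = 237936.14068.
Equity: weight = 134595.165/237936.14068 = 0.5657; cost = 15.6%.
Bonds outstanding: weight = 103340.97568/237936.14068 = 0.4343; after-tax cost = 8.6% × (1 − 29.4%) = 6.0716%.
WACC = 0.5657 × 15.6000% + 0.4343 × 6.0716% = 11.4616%.

11.46%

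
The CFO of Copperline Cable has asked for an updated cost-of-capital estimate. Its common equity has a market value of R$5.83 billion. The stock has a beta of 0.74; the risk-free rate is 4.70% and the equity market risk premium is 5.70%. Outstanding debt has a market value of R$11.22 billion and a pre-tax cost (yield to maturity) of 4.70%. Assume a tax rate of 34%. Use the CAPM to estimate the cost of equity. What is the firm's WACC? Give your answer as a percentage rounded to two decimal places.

5.09%

Cost of equity via CAPM: Re = 4.7% + 0.74 × 5.7% = 8.9180%.
Total capital V = 5.83 + 11.22 = 17.05.
Equity: weight = 5.83/17.05 = 0.3419; cost = 8.918%.
Debt: weight = 11.22/17.05 = 0.6581; after-tax cost = 4.7% × (1 − 34%) = 3.1020%.
WACC = 0.3419 × 8.9180% + 0.6581 × 3.1020% = 5.0907%.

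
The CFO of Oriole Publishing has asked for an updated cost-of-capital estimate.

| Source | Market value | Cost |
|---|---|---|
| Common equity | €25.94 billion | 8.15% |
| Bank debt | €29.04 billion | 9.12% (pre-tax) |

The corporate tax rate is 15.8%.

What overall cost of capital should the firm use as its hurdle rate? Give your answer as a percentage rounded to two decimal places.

7.90%

Total capital V = 25.94 + 29.04 = 54.98.
Equity: weight = 25.94/54.98 = 0.4718; cost = 8.15%.
Bank debt: weight = 29.04/54.98 = 0.5282; after-tax cost = 9.12% × (1 − 15.8%) = 7.6790%.
WACC = 0.4718 × 8.1500% + 0.5282 × 7.6790% = 7.9012%.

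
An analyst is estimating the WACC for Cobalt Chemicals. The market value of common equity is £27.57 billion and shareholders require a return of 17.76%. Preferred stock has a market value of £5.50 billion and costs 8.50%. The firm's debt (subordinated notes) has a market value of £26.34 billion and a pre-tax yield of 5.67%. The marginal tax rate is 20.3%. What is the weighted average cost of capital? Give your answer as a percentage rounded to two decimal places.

Total capital V = 27.57 + 5.5 + 26.34 = 59.41.
Equity: weight = 27.57/59.41 = 0.4641; cost = 17.76%.
Preferred: weight = 5.5/59.41 = 0.0926; cost = 8.5%.
Subordinated notes: weight = 26.34/59.41 = 0.4434; after-tax cost = 5.67% × (1 − 20.3%) = 4.5190%.
WACC = 0.4641 × 17.7600% + 0.0926 × 8.5000% + 0.4434 × 4.5190% = 11.0322%.

11.03%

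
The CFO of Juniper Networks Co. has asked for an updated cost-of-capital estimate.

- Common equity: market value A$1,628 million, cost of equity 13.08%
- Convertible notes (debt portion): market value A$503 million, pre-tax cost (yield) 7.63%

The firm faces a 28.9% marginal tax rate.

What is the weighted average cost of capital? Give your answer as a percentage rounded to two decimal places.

11.27%

Total capital V = 1628 + 503 = 2131.
Equity: weight = 1628/2131 = 0.7640; cost = 13.08%.
Convertible notes (debt portion): weight = 503/2131 = 0.2360; after-tax cost = 7.63% × (1 − 28.9%) = 5.4249%.
WACC = 0.7640 × 13.0800% + 0.2360 × 5.4249% = 11.2731%.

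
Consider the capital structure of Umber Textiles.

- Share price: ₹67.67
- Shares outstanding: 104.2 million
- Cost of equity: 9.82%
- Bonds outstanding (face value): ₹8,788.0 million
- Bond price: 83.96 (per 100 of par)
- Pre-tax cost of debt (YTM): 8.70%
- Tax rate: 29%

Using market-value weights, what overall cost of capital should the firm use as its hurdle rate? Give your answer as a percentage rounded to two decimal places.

7.96%

Market value of equity E = 67.67 × 104.2m = 7051.214m. Market value of debt D = 8788m × 83.96/100 = 7378.4048m.
Total capital V = 7051.214 + 7378.4048 = 14429.6188.
Equity: weight = 7051.214/14429.6188 = 0.4887; cost = 9.82%.
Bonds outstanding: weight = 7378.4048/14429.6188 = 0.5113; after-tax cost = 8.7% × (1 − 29%) = 6.1770%.
WACC = 0.4887 × 9.8200% + 0.5113 × 6.1770% = 7.9572%.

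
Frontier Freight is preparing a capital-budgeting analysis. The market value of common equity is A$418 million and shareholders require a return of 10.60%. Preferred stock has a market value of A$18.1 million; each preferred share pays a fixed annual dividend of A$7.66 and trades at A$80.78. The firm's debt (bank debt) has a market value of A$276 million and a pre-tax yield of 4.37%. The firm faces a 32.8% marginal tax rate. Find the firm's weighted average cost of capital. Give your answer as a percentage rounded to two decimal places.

Cost of preferred: Rp = 7.66 / 80.78 = 9.4825%.
Total capital V = 418 + 18.1 + 276 = 712.1.
Equity: weight = 418/712.1 = 0.5870; cost = 10.6%.
Preferred: weight = 18.1/712.1 = 0.0254; cost = 9.4825%.
Bank debt: weight = 276/712.1 = 0.3876; after-tax cost = 4.37% × (1 − 32.8%) = 2.9366%.
WACC = 0.5870 × 10.6000% + 0.0254 × 9.4825% + 0.3876 × 2.9366% = 7.6014%.

7.60%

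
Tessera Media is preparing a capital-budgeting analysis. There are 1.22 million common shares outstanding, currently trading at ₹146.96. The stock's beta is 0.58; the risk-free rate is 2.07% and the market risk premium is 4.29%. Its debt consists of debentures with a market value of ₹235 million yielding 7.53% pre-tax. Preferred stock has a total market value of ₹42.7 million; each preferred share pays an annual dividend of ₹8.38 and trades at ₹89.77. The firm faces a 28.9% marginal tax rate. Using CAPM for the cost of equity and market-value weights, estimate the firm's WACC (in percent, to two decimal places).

Cost of equity via CAPM: Re = 2.07% + 0.58 × 4.29% = 4.5582%.
Cost of preferred: Rp = 8.38 / 89.77 = 9.3350%.
Market value of equity E = 146.96 × 1.22m = 179.2912m.
Total capital V = 179.2912 + 42.7 + 235 = 456.9912.
Equity: weight = 179.2912/456.9912 = 0.3923; cost = 4.5582%.
Preferred: weight = 42.7/456.9912 = 0.0934; cost = 9.335%.
Debentures: weight = 235/456.9912 = 0.5142; after-tax cost = 7.53% × (1 − 28.9%) = 5.3538%.
WACC = 0.3923 × 4.5582% + 0.0934 × 9.3350% + 0.5142 × 5.3538% = 5.4137%.

5.41%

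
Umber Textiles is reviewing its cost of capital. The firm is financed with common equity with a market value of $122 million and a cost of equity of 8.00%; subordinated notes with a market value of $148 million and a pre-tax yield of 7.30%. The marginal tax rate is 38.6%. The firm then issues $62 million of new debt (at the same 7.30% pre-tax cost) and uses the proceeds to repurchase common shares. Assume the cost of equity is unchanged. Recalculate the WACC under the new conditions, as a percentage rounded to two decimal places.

After the change:
Total capital V = 60 + 210 = 270.
Equity: weight = 60/270 = 0.2222; cost = 8%.
Subordinated notes: weight = 210/270 = 0.7778; after-tax cost = 7.3% × (1 − 38.6%) = 4.4822%.
WACC = 0.2222 × 8.0000% + 0.7778 × 4.4822% = 5.2639%.

5.26%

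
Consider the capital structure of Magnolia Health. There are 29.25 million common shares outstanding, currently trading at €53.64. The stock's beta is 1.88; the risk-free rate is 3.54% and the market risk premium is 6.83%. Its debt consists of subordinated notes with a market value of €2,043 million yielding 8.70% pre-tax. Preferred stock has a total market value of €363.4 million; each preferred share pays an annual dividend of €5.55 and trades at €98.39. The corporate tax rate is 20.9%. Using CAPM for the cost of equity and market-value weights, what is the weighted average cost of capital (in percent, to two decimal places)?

Cost of equity via CAPM: Re = 3.54% + 1.88 × 6.83% = 16.3804%.
Cost of preferred: Rp = 5.55 / 98.39 = 5.6408%.
Market value of equity E = 53.64 × 29.25m = 1568.97m.
Total capital V = 1568.97 + 363.4 + 2043 = 3975.37.
Equity: weight = 1568.97/3975.37 = 0.3947; cost = 16.3804%.
Preferred: weight = 363.4/3975.37 = 0.0914; cost = 5.6408%.
Subordinated notes: weight = 2043/3975.37 = 0.5139; after-tax cost = 8.7% × (1 − 20.9%) = 6.8817%.
WACC = 0.3947 × 16.3804% + 0.0914 × 5.6408% + 0.5139 × 6.8817% = 10.5171%.

10.52%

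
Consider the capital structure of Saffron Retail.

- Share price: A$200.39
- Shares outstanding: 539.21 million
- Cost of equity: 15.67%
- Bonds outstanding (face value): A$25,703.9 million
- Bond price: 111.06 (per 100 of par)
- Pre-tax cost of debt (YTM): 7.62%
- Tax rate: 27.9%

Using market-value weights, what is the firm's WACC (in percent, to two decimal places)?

13.54%

Market value of equity E = 200.39 × 539.21m = 108052.2919m. Market value of debt D = 25703.9m × 111.06/100 = 28546.75134m.
Total capital V = 108052.2919 + 28546.75134 = 136599.04324.
Equity: weight = 108052.2919/136599.04324 = 0.7910; cost = 15.67%.
Bonds outstanding: weight = 28546.75134/136599.04324 = 0.2090; after-tax cost = 7.62% × (1 − 27.9%) = 5.4940%.
WACC = 0.7910 × 15.6700% + 0.2090 × 5.4940% = 13.5434%.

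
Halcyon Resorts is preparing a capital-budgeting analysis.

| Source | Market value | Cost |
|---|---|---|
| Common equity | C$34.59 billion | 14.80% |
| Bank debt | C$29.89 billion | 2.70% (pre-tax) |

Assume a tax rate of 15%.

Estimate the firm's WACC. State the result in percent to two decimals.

Total capital V = 34.59 + 29.89 = 64.48.
Equity: weight = 34.59/64.48 = 0.5364; cost = 14.8%.
Bank debt: weight = 29.89/64.48 = 0.4636; after-tax cost = 2.7% × (1 − 15%) = 2.2950%.
WACC = 0.5364 × 14.8000% + 0.4636 × 2.2950% = 9.0032%.

9.00%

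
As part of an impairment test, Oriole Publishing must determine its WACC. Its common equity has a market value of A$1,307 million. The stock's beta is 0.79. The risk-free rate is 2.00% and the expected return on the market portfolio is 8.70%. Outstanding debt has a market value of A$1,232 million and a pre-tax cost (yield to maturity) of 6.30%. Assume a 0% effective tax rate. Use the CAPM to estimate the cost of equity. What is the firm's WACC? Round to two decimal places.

Market risk premium = 8.7% − 2.0% = 6.7%.
Cost of equity via CAPM: Re = 2.0% + 0.79 × 6.7% = 7.2930%.
Total capital V = 1307 + 1232 = 2539.
Equity: weight = 1307/2539 = 0.5148; cost = 7.293%.
Debt: weight = 1232/2539 = 0.4852; after-tax cost = 6.3% × (1 − 0%) = 6.3000%.
WACC = 0.5148 × 7.2930% + 0.4852 × 6.3000% = 6.8112%.

6.81%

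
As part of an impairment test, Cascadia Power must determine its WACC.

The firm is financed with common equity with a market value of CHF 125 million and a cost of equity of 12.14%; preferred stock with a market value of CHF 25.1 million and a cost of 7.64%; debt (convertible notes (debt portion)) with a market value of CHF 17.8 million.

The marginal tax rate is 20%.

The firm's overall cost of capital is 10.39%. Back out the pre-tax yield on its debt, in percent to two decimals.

Total capital V = 125 + 25.1 + 17.8 = 167.9.
Equity weight = 125/167.9 = 0.7445.
Preferred weight = 25.1/167.9 = 0.1495.
Convertible notes (debt portion) weight = 17.8/167.9 = 0.1060.
Equity contribution = 0.7445 × 12.14% = 9.0381%.
Preferred contribution = 0.1495 × 7.64% = 1.1421%.
Remaining for debt = 10.39% − 10.1803% = 0.2097%.
Rd × (1 − 20%) × 0.1060 = 0.2097%  ⇒  Rd = 2.4731%.

2.47%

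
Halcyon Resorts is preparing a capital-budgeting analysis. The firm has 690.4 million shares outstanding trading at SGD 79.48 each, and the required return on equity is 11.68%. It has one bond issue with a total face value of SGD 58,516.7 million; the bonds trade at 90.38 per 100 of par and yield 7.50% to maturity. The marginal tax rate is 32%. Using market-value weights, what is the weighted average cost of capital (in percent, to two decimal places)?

Market value of equity E = 79.48 × 690.4m = 54872.992m. Market value of debt D = 58516.7m × 90.38/100 = 52887.39346m.
Total capital V = 54872.992 + 52887.39346 = 107760.38546.
Equity: weight = 54872.992/107760.38546 = 0.5092; cost = 11.68%.
Bonds outstanding: weight = 52887.39346/107760.38546 = 0.4908; after-tax cost = 7.5% × (1 − 32%) = 5.1000%.
WACC = 0.5092 × 11.6800% + 0.4908 × 5.1000% = 8.4506%.

8.45%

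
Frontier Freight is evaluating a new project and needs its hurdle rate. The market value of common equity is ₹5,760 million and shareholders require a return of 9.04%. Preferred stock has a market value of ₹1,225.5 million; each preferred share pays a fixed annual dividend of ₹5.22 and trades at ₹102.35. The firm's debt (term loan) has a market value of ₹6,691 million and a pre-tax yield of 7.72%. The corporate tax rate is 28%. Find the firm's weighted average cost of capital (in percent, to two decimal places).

6.98%

Cost of preferred: Rp = 5.22 / 102.35 = 5.1001%.
Total capital V = 5760 + 1225.5 + 6691 = 13676.5.
Equity: weight = 5760/13676.5 = 0.4212; cost = 9.04%.
Preferred: weight = 1225.5/13676.5 = 0.0896; cost = 5.1001%.
Term loan: weight = 6691/13676.5 = 0.4892; after-tax cost = 7.72% × (1 − 28%) = 5.5584%.
WACC = 0.4212 × 9.0400% + 0.0896 × 5.1001% + 0.4892 × 5.5584% = 6.9836%.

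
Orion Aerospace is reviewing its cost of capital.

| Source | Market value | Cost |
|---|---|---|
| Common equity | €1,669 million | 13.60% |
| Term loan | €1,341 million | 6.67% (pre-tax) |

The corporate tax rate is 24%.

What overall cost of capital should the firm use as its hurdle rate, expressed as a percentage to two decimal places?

Total capital V = 1669 + 1341 = 3010.
Equity: weight = 1669/3010 = 0.5545; cost = 13.6%.
Term loan: weight = 1341/3010 = 0.4455; after-tax cost = 6.67% × (1 − 24%) = 5.0692%.
WACC = 0.5545 × 13.6000% + 0.4455 × 5.0692% = 9.7994%.

9.80%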